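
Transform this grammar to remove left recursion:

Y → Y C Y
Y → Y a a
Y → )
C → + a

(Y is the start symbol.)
Y → ) Y'
Y' → C Y Y'
Y' → a a Y'
Y' → ε
C → + a

Y is directly left-recursive. The standard transformation for
  A → A α₁ | ... | A α_m | β₁ | ... | β_n
is
  A  → β₁ A' | ... | β_n A'
  A' → α₁ A' | ... | α_m A' | ε

Y → ) becomes Y → ) Y'
Y → Y C Y becomes Y' → C Y Y'
Y → Y a a becomes Y' → a a Y'
Add Y' → ε

Productions for other non-terminals are unchanged:
  C → + a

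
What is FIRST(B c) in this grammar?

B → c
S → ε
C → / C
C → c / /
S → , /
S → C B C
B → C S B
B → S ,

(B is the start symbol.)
FIRST sets of the non-terminals involved (from the grammar, by fixed-point iteration):
  FIRST(B) = { ',', '/', 'c' }

To compute FIRST(B c), process the symbols left to right:
Symbol B is a non-terminal. Add FIRST(B) \ {ε} = { ',', '/', 'c' }
B is not nullable (ε ∉ FIRST(B)), so stop here.
FIRST(B c) = { ',', '/', 'c' }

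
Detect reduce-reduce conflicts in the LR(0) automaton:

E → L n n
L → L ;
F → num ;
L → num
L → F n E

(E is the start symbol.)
No reduce-reduce conflicts

A reduce-reduce conflict occurs when an LR(0) state has two complete items [A → α .] and [B → β .] — both call for a reduction, and with no lookahead the parser cannot choose between them.

Augment with E' → E and build the canonical LR(0) collection (I0 = CLOSURE({[E' → . E]}), then GOTO on every symbol after a dot until no new states appear). It has 11 states:
  I0: { [E → . L n n], [E' → . E], [F → . num ;], [L → . F n E], [L → . L ;], [L → . num] }  — shift
  I1: { [E' → E .] }  — accept
  I2: { [L → F . n E] }  — shift
  I3: { [E → L . n n], [L → L . ;] }  — shift
  I4: { [F → num . ;], [L → num .] }  — shift, reduce
  I5: { [F → num ; .] }  — reduce
  I6: { [L → L ; .] }  — reduce
  I7: { [E → L n . n] }  — shift
  I8: { [E → L n n .] }  — reduce
  I9: { [E → . L n n], [F → . num ;], [L → . F n E], [L → . L ;], [L → . num], [L → F n . E] }  — shift
  I10: { [L → F n E .] }  — reduce

No state contains more than one complete item.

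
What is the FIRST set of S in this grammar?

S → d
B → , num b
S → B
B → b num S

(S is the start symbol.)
FIRST sets of the other non-terminals involved (by the same procedure, iterated to a fixed point):
  FIRST(B) = { ',', 'b' }

From S → d:
  - d is a terminal: add 'd' and stop
From S → B:
  - B is a non-terminal: add FIRST(B) \ {ε} = { ',', 'b' }
    B is not nullable, so stop

Collecting: FIRST(S) = { ',', 'b', 'd' }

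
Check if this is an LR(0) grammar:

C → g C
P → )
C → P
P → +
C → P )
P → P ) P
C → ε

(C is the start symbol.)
A grammar is LR(0) if no state in the canonical LR(0) collection has:
  - both a shift item (dot before a terminal) and a complete item (shift-reduce conflict), or
  - two or more complete items (reduce-reduce conflict; the accept item [C' → C .] counts as a complete item here).

Augment with C' → C and build the canonical LR(0) collection (I0 = CLOSURE({[C' → . C]}), then GOTO on every symbol after a dot until no new states appear). It has 10 states:
  I0: { [C → . P )], [C → . P], [C → . g C], [C → .], [C' → . C], [P → . )], [P → . +], [P → . P ) P] }  — shift, reduce
  I1: { [P → ) .] }  — reduce
  I2: { [P → + .] }  — reduce
  I3: { [C' → C .] }  — accept
  I4: { [C → P . )], [C → P .], [P → P . ) P] }  — shift, reduce
  I5: { [C → . P )], [C → . P], [C → . g C], [C → .], [C → g . C], [P → . )], [P → . +], [P → . P ) P] }  — shift, reduce
  I6: { [C → g C .] }  — reduce
  I7: { [C → P ) .], [P → . )], [P → . +], [P → . P ) P], [P → P ) . P] }  — shift, reduce
  I8: { [P → P ) P .], [P → P . ) P] }  — shift, reduce
  I9: { [P → . )], [P → . +], [P → . P ) P], [P → P ) . P] }  — shift

Conflict in state I0:
  Shift-reduce conflict between [C → .] and [C → . g C]
So the grammar is NOT LR(0).

Answer: No. Shift-reduce conflict between [C → .] and [C → . g C]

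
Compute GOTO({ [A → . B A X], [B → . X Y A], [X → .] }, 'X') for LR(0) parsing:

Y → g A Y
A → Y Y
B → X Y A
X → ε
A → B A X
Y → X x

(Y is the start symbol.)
{ [B → X . Y A], [X → .], [Y → . X x], [Y → . g A Y] }

GOTO(I, 'X') = CLOSURE({ [A → αX.β] : [A → α.Xβ] ∈ I, X = 'X' })

Items with dot before 'X', with the dot advanced:
  [B → . X Y A] → [B → X . Y A]
Closure of the advanced items:
  [B → X . Y A] has the dot before Y: add [Y → . g A Y], [Y → . X x]
  [Y → . X x] has the dot before X: add [X → .]

GOTO = { [B → X . Y A], [X → .], [Y → . X x], [Y → . g A Y] }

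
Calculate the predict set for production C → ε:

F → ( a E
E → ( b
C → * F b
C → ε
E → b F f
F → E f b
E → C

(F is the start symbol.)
PREDICT(C → ε) = (FIRST(RHS) \ {ε}) ∪ (FOLLOW(C) if ε ∈ FIRST(RHS), i.e. RHS ⇒* ε)
The right-hand side is ε (FIRST(ε) = { ε }), so the predict set is FOLLOW(C) = { $, 'b', 'f' }
PREDICT(C → ε) = { $, 'b', 'f' }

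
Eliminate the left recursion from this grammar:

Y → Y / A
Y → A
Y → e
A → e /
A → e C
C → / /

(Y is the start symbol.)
Y is directly left-recursive. The standard transformation for
  A → A α₁ | ... | A α_m | β₁ | ... | β_n
is
  A  → β₁ A' | ... | β_n A'
  A' → α₁ A' | ... | α_m A' | ε

Y → A becomes Y → A Y'
Y → e becomes Y → e Y'
Y → Y / A becomes Y' → / A Y'
Add Y' → ε

Productions for other non-terminals are unchanged:
  A → e /
  A → e C
  C → / /

Resulting grammar:
Y → A Y'
Y → e Y'
Y' → / A Y'
Y' → ε
A → e /
A → e C
C → / /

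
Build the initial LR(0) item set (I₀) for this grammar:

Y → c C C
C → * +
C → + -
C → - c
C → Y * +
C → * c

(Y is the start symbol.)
{ [Y → . c C C], [Y' → . Y] }

First, augment the grammar with Y' → Y
I₀ = CLOSURE({ [Y' → . Y] }):
  [Y' → . Y] has the dot before Y: add [Y → . c C C]
No further items can be added.

I₀ = { [Y → . c C C], [Y' → . Y] }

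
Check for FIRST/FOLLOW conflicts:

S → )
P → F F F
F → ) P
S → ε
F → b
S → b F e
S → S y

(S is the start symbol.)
Yes. S → S y with FOLLOW(S) on { 'y' }

A FIRST/FOLLOW conflict occurs when a non-terminal N has a nullable alternative N → β (β ⇒* ε) and another alternative N → α with FIRST(α) ∩ FOLLOW(N) ≠ ∅: on such a lookahead the parser cannot decide between expanding α and letting N vanish via β.

Nullable non-terminals: S.
FIRST sets used below: FIRST(S) = { ')', 'b', 'y', ε }

S: nullable alternative(s) S → ε; FOLLOW(S) = { $, 'y' }
  S → ): FIRST \ {ε} = { ')' } — disjoint from FOLLOW(S)
  S → ε: FIRST \ {ε} = { } — this is the only nullable alternative, skip
  S → b F e: FIRST \ {ε} = { 'b' } — disjoint from FOLLOW(S)
  S → S y: FIRST \ {ε} = { ')', 'b', 'y' } — overlaps FOLLOW(S) on { 'y' }: CONFLICT

F, P have no nullable alternative, so no FIRST/FOLLOW check is needed there.

So the grammar has 1 FIRST/FOLLOW conflict (marked CONFLICT above).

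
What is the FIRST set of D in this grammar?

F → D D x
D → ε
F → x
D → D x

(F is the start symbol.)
From D → ε:
  - ε-production, so ε ∈ FIRST(D)
From D → D x:
  - D is the symbol being defined: contributes nothing new
    D is nullable, so continue to the next symbol
  - x is a terminal: add 'x' and stop

Collecting: FIRST(D) = { 'x', ε }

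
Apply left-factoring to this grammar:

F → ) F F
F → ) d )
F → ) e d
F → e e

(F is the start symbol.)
Left-factoring transforms A → αβ₁ | αβ₂ into A → αA' and A' → β₁ | β₂
(α is the longest common prefix among the alternatives). Repeat until
no nonterminal has two alternatives with a common prefix.

Round 1: F has alternatives sharing prefix ')'. Introduce F': F → ) F'
  Add: F' → F F
  Add: F' → d )
  Add: F' → e d

No remaining common prefixes — done.

Resulting grammar:
F → ) F'
F' → F F
F' → d )
F' → e d
F → e e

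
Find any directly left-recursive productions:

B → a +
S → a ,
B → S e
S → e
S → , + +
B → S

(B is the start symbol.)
Direct left recursion occurs when N → N α for some non-terminal N (the right-hand side begins with the left-hand side itself).

B → a +: starts with a
S → a ,: starts with a
B → S e: starts with S
S → e: starts with e
S → , + +: starts with ','
B → S: starts with S

No direct left recursion found.

Answer: No direct left recursion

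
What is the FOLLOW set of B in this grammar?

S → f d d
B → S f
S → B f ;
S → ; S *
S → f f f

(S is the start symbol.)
To compute FOLLOW(B), find every occurrence of B on a right-hand side N → α B β: add FIRST(β) \ {ε}, and if β is empty or nullable also add FOLLOW(N). Iterate to a fixed point.

In S → B f ;: B is followed by f ';', add FIRST(f ';') \ {ε} = { 'f' }

Taking the union: FOLLOW(B) = { 'f' }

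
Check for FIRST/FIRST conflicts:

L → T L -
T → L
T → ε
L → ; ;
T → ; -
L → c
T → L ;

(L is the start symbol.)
A FIRST/FIRST conflict occurs when two productions N → α and N → β for the same non-terminal have FIRST(α) ∩ FIRST(β) ≠ ∅ (with ε ∈ FIRST of a nullable right-hand side, so two nullable alternatives also conflict).

FIRST sets of the non-terminals at (or reachable through a nullable prefix from) the front of some alternative:
  FIRST(T) = { ';', 'c', ε }
  FIRST(L) = { ';', 'c' }

Productions for L:
  L → T L -: FIRST = { ';', 'c' }
  L → ; ;: FIRST = { ';' }
  L → c: FIRST = { 'c' }
Productions for T:
  T → L: FIRST = { ';', 'c' }
  T → ε: FIRST = { ε }
  T → ; -: FIRST = { ';' }
  T → L ;: FIRST = { ';', 'c' }

Conflict for L: L → T L - and L → ; ;
  Overlap: { ';' }
Conflict for L: L → T L - and L → c
  Overlap: { 'c' }
Conflict for T: T → L and T → ; -
  Overlap: { ';' }
Conflict for T: T → L and T → L ;
  Overlap: { ';', 'c' }
Conflict for T: T → ; - and T → L ;
  Overlap: { ';' }

Answer: Yes. L → T L '-' / L → ';' ';' on { ';' }; L → T L '-' / L → c on { 'c' }; T → L / T → ';' '-' on { ';' }; T → L / T → L ';' on { ';', 'c' }; T → ';' '-' / T → L ';' on { ';' }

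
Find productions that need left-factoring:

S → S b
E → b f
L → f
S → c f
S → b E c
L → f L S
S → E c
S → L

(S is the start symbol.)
Yes, L has productions with common prefix 'f'

Left-factoring is needed when two productions for the same non-terminal
share a common prefix on the right-hand side.

Productions for S:
  S → S b
  S → c f
  S → b E c
  S → E c
  S → L
Productions for L:
  L → f
  L → f L S

Found common prefix 'f' in productions for L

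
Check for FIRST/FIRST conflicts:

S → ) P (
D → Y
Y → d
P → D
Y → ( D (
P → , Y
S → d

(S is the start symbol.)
No FIRST/FIRST conflicts.

A FIRST/FIRST conflict occurs when two productions N → α and N → β for the same non-terminal have FIRST(α) ∩ FIRST(β) ≠ ∅ (with ε ∈ FIRST of a nullable right-hand side, so two nullable alternatives also conflict).

FIRST sets of the non-terminals at (or reachable through a nullable prefix from) the front of some alternative:
  FIRST(D) = { '(', 'd' }

Productions for S:
  S → ) P (: FIRST = { ')' }
  S → d: FIRST = { 'd' }
Productions for Y:
  Y → d: FIRST = { 'd' }
  Y → ( D (: FIRST = { '(' }
Productions for P:
  P → D: FIRST = { '(', 'd' }
  P → , Y: FIRST = { ',' }
D has only one production, so no FIRST/FIRST conflict is possible there.

All alternatives of each non-terminal have pairwise disjoint FIRST sets.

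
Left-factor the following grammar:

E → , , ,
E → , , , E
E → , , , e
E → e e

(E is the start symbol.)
E → , , , E'
E' → ε
E' → E
E' → e
E → e e

Left-factoring transforms A → αβ₁ | αβ₂ into A → αA' and A' → β₁ | β₂
(α is the longest common prefix among the alternatives). Repeat until
no nonterminal has two alternatives with a common prefix.

Round 1: E has alternatives sharing prefix ', , ,'. Introduce E': E → , , , E'
  Add: E' → ε
  Add: E' → E
  Add: E' → e

No remaining common prefixes — done.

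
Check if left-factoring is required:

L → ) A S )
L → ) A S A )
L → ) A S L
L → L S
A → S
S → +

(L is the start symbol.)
Yes, L has productions with common prefix ') A S'

Left-factoring is needed when two productions for the same non-terminal
share a common prefix on the right-hand side.

Productions for L:
  L → ) A S )
  L → ) A S A )
  L → ) A S L
  L → L S

Found common prefix ') A S' in productions for L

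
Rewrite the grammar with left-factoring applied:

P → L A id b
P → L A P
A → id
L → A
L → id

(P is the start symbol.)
Left-factoring transforms A → αβ₁ | αβ₂ into A → αA' and A' → β₁ | β₂
(α is the longest common prefix among the alternatives). Repeat until
no nonterminal has two alternatives with a common prefix.

Round 1: P has alternatives sharing prefix 'L A'. Introduce P': P → L A P'
  Add: P' → id b
  Add: P' → P

No remaining common prefixes — done.

Resulting grammar:
P → L A P'
P' → id b
P' → P
A → id
L → A
L → id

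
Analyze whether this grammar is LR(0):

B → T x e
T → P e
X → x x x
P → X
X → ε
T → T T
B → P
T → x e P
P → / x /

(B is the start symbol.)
Augment with B' → B and build the canonical LR(0) collection (I0 = CLOSURE({[B' → . B]}), then GOTO on every symbol after a dot until no new states appear). It has 19 states:
  I0: { [B → . P], [B → . T x e], [B' → . B], [P → . / x /], [P → . X], [T → . P e], [T → . T T], [T → . x e P], [X → . x x x], [X → .] }  — shift, reduce
  I1: { [P → / . x /] }  — shift
  I2: { [B' → B .] }  — accept
  I3: { [B → P .], [T → P . e] }  — shift, reduce
  I4: { [B → T . x e], [P → . / x /], [P → . X], [T → . P e], [T → . T T], [T → . x e P], [T → T . T], [X → . x x x], [X → .] }  — shift, reduce
  I5: { [P → X .] }  — reduce
  I6: { [T → x . e P], [X → x . x x] }  — shift
  I7: { [P → . / x /], [P → . X], [T → x e . P], [X → . x x x], [X → .] }  — shift, reduce
  I8: { [X → x x . x] }  — shift
  I9: { [X → x x x .] }  — reduce
  I10: { [T → x e P .] }  — reduce
  I11: { [X → x . x x] }  — shift
  I12: { [T → P . e] }  — shift
  I13: { [P → . / x /], [P → . X], [T → . P e], [T → . T T], [T → . x e P], [T → T . T], [T → T T .], [X → . x x x], [X → .] }  — shift, 2 reduces
  I14: { [B → T x . e], [T → x . e P], [X → x . x x] }  — shift
  I15: { [B → T x e .], [P → . / x /], [P → . X], [T → x e . P], [X → . x x x], [X → .] }  — shift, 2 reduces
  I16: { [T → P e .] }  — reduce
  I17: { [P → / x . /] }  — shift
  I18: { [P → / x / .] }  — reduce

Conflict in state I0:
  Shift-reduce conflict between [X → .] and [P → . / x /]
So the grammar is NOT LR(0).

Answer: No. Shift-reduce conflict between [X → .] and [P → . / x /]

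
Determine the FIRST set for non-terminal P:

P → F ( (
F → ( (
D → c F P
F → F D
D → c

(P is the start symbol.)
To compute FIRST(P), examine every production with P on the left-hand side, reading each right-hand side left to right until a non-nullable symbol is reached.

FIRST sets of the other non-terminals involved (by the same procedure, iterated to a fixed point):
  FIRST(F) = { '(' }

From P → F ( (:
  - F is a non-terminal: add FIRST(F) \ {ε} = { '(' }
    F is not nullable, so stop

Collecting: FIRST(P) = { '(' }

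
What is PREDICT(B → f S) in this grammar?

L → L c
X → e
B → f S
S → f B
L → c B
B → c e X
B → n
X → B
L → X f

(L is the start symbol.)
{ 'f' }

PREDICT(B → f S) = (FIRST(RHS) \ {ε}) ∪ (FOLLOW(B) if ε ∈ FIRST(RHS), i.e. RHS ⇒* ε)
FIRST(f S) = { 'f' }
ε ∉ FIRST(f S), so FOLLOW(B) is not added.
PREDICT(B → f S) = { 'f' }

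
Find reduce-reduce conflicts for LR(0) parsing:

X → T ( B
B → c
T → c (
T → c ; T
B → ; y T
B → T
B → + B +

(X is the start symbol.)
No reduce-reduce conflicts

Augment with X' → X and build the canonical LR(0) collection (I0 = CLOSURE({[X' → . X]}), then GOTO on every symbol after a dot until no new states appear). It has 17 states:
  I0: { [T → . c (], [T → . c ; T], [X → . T ( B], [X' → . X] }  — shift
  I1: { [X → T . ( B] }  — shift
  I2: { [X' → X .] }  — accept
  I3: { [T → c . (], [T → c . ; T] }  — shift
  I4: { [T → c ( .] }  — reduce
  I5: { [T → . c (], [T → . c ; T], [T → c ; . T] }  — shift
  I6: { [T → c ; T .] }  — reduce
  I7: { [B → . + B +], [B → . ; y T], [B → . T], [B → . c], [T → . c (], [T → . c ; T], [X → T ( . B] }  — shift
  I8: { [B → + . B +], [B → . + B +], [B → . ; y T], [B → . T], [B → . c], [T → . c (], [T → . c ; T] }  — shift
  I9: { [B → ; . y T] }  — shift
  I10: { [X → T ( B .] }  — reduce
  I11: { [B → T .] }  — reduce
  I12: { [B → c .], [T → c . (], [T → c . ; T] }  — shift, reduce
  I13: { [B → ; y . T], [T → . c (], [T → . c ; T] }  — shift
  I14: { [B → ; y T .] }  — reduce
  I15: { [B → + B . +] }  — shift
  I16: { [B → + B + .] }  — reduce

No state contains more than one complete item.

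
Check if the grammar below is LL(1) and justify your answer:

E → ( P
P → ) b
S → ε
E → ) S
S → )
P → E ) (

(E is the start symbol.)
A grammar is LL(1) if for each non-terminal N with multiple productions, the predict sets of those productions are pairwise disjoint, where PREDICT(N → α) = (FIRST(α) \ {ε}) ∪ (FOLLOW(N) if α ⇒* ε).

Relevant sets:
  FIRST(E) = { '(', ')' }
  FOLLOW(S) = { $, ')' }

For E:
  PREDICT(E → '(' P) = { '(' }
  PREDICT(E → ')' S) = { ')' }
For P:
  PREDICT(P → ')' b) = { ')' }
  PREDICT(P → E ')' '(') = { '(', ')' }
For S:
  PREDICT(S → ε) = { $, ')' }
  PREDICT(S → ')') = { ')' }

Conflict found: Predict set conflict for P: { ')' }
The grammar is NOT LL(1).

Answer: No. Predict set conflict for P: { ')' }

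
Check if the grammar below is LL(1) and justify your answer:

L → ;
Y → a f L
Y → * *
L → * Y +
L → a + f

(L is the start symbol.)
For L:
  PREDICT(L → ';') = { ';' }
  PREDICT(L → '*' Y '+') = { '*' }
  PREDICT(L → a '+' f) = { 'a' }
For Y:
  PREDICT(Y → a f L) = { 'a' }
  PREDICT(Y → '*' '*') = { '*' }

All predict sets are disjoint. The grammar IS LL(1).

Answer: Yes, the grammar is LL(1).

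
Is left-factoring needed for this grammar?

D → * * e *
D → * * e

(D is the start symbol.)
Yes, D has productions with common prefix '* * e'

Left-factoring is needed when two productions for the same non-terminal
share a common prefix on the right-hand side.

Productions for D:
  D → * * e *
  D → * * e

Found common prefix '* * e' in productions for D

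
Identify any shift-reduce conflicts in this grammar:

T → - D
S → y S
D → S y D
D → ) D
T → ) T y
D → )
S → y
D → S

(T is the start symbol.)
Yes — I4: [D → ) .] vs [D → . )]; I6: [D → S .] vs [D → S . y D]; I7: [S → y .] vs [S → . y]

Augment with T' → T and build the canonical LR(0) collection (I0 = CLOSURE({[T' → . T]}), then GOTO on every symbol after a dot until no new states appear). It has 14 states:
  I0: { [T → . ) T y], [T → . - D], [T' → . T] }  — shift
  I1: { [T → ) . T y], [T → . ) T y], [T → . - D] }  — shift
  I2: { [D → . ) D], [D → . )], [D → . S y D], [D → . S], [S → . y S], [S → . y], [T → - . D] }  — shift
  I3: { [T' → T .] }  — accept
  I4: { [D → ) . D], [D → ) .], [D → . ) D], [D → . )], [D → . S y D], [D → . S], [S → . y S], [S → . y] }  — shift, reduce
  I5: { [T → - D .] }  — reduce
  I6: { [D → S . y D], [D → S .] }  — shift, reduce
  I7: { [S → . y S], [S → . y], [S → y . S], [S → y .] }  — shift, reduce
  I8: { [S → y S .] }  — reduce
  I9: { [D → . ) D], [D → . )], [D → . S y D], [D → . S], [D → S y . D], [S → . y S], [S → . y] }  — shift
  I10: { [D → S y D .] }  — reduce
  I11: { [D → ) D .] }  — reduce
  I12: { [T → ) T . y] }  — shift
  I13: { [T → ) T y .] }  — reduce

I4 contains reduce item [D → ) .] and shift items [D → . )], [D → . ) D], [S → . y], [S → . y S] — shift-reduce conflict.
I6 contains reduce item [D → S .] and shift item [D → S . y D] — shift-reduce conflict.
I7 contains reduce item [S → y .] and shift items [S → . y], [S → . y S] — shift-reduce conflict.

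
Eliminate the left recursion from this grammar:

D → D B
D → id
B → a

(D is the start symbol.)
D is directly left-recursive. The standard transformation for
  A → A α₁ | ... | A α_m | β₁ | ... | β_n
is
  A  → β₁ A' | ... | β_n A'
  A' → α₁ A' | ... | α_m A' | ε

D → id becomes D → id D'
D → D B becomes D' → B D'
Add D' → ε

Productions for other non-terminals are unchanged:
  B → a

Resulting grammar:
D → id D'
D' → B D'
D' → ε
B → a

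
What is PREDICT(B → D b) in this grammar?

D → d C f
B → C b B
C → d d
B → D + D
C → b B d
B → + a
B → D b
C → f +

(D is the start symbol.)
{ 'd' }

PREDICT(B → D b) = (FIRST(RHS) \ {ε}) ∪ (FOLLOW(B) if ε ∈ FIRST(RHS), i.e. RHS ⇒* ε)
FIRST(D) = { 'd' }
FIRST(D b) = { 'd' }
ε ∉ FIRST(D b), so FOLLOW(B) is not added.
PREDICT(B → D b) = { 'd' }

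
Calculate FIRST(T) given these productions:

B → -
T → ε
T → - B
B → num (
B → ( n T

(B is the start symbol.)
To compute FIRST(T), examine every production with T on the left-hand side, reading each right-hand side left to right until a non-nullable symbol is reached.

From T → ε:
  - ε-production, so ε ∈ FIRST(T)
From T → - B:
  - '-' is a terminal: add '-' and stop

Collecting: FIRST(T) = { '-', ε }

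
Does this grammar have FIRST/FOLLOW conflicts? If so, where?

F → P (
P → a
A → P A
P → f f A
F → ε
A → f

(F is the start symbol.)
No FIRST/FOLLOW conflicts.

A FIRST/FOLLOW conflict occurs when a non-terminal N has a nullable alternative N → β (β ⇒* ε) and another alternative N → α with FIRST(α) ∩ FOLLOW(N) ≠ ∅: on such a lookahead the parser cannot decide between expanding α and letting N vanish via β.

Nullable non-terminals: F.
FIRST sets used below: FIRST(P) = { 'a', 'f' }

F: nullable alternative(s) F → ε; FOLLOW(F) = { $ }
  F → P (: FIRST \ {ε} = { 'a', 'f' } — disjoint from FOLLOW(F)
  F → ε: FIRST \ {ε} = { } — this is the only nullable alternative, skip

A, P have no nullable alternative, so no FIRST/FOLLOW check is needed there.

No FIRST/FOLLOW conflicts found.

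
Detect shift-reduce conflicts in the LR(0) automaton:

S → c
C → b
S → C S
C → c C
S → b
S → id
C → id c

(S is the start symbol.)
Yes — I4: [S → c .] vs [C → . b]; I5: [S → id .] vs [C → id . c]

A shift-reduce conflict occurs when an LR(0) state has both:
  - a complete (reduce) item [A → α .] (dot at the end), and
  - a shift item [B → β . c γ] (dot before a terminal).

Augment with S' → S and build the canonical LR(0) collection (I0 = CLOSURE({[S' → . S]}), then GOTO on every symbol after a dot until no new states appear). It has 12 states:
  I0: { [C → . b], [C → . c C], [C → . id c], [S → . C S], [S → . b], [S → . c], [S → . id], [S' → . S] }  — shift
  I1: { [C → . b], [C → . c C], [C → . id c], [S → . C S], [S → . b], [S → . c], [S → . id], [S → C . S] }  — shift
  I2: { [S' → S .] }  — accept
  I3: { [C → b .], [S → b .] }  — 2 reduces
  I4: { [C → . b], [C → . c C], [C → . id c], [C → c . C], [S → c .] }  — shift, reduce
  I5: { [C → id . c], [S → id .] }  — shift, reduce
  I6: { [C → id c .] }  — reduce
  I7: { [C → c C .] }  — reduce
  I8: { [C → b .] }  — reduce
  I9: { [C → . b], [C → . c C], [C → . id c], [C → c . C] }  — shift
  I10: { [C → id . c] }  — shift
  I11: { [S → C S .] }  — reduce

I4 contains reduce item [S → c .] and shift items [C → . b], [C → . c C], [C → . id c] — shift-reduce conflict.
I5 contains reduce item [S → id .] and shift item [C → id . c] — shift-reduce conflict.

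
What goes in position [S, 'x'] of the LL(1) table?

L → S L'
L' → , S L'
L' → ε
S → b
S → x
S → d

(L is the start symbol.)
S → x

To find M[S, 'x'], we find productions for S where 'x' is in the predict set (PREDICT(N → α) = (FIRST(α) \ {ε}) ∪ (FOLLOW(N) if α ⇒* ε)).

S → b: PREDICT = { 'b' }
S → x: PREDICT = { 'x' }
  'x' is in predict set, so this production goes in M[S, 'x']
S → d: PREDICT = { 'd' }

M[S, 'x'] = S → x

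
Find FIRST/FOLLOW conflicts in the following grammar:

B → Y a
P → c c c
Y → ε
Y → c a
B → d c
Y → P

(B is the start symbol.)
No FIRST/FOLLOW conflicts.

Nullable non-terminals: Y.
FIRST sets used below: FIRST(P) = { 'c' }

Y: nullable alternative(s) Y → ε; FOLLOW(Y) = { 'a' }
  Y → ε: FIRST \ {ε} = { } — this is the only nullable alternative, skip
  Y → c a: FIRST \ {ε} = { 'c' } — disjoint from FOLLOW(Y)
  Y → P: FIRST \ {ε} = { 'c' } — disjoint from FOLLOW(Y)

B, P have no nullable alternative, so no FIRST/FOLLOW check is needed there.

No FIRST/FOLLOW conflicts found.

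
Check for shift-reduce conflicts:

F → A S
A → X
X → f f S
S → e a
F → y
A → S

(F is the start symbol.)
Augment with F' → F and build the canonical LR(0) collection (I0 = CLOSURE({[F' → . F]}), then GOTO on every symbol after a dot until no new states appear). It has 12 states:
  I0: { [A → . S], [A → . X], [F → . A S], [F → . y], [F' → . F], [S → . e a], [X → . f f S] }  — shift
  I1: { [F → A . S], [S → . e a] }  — shift
  I2: { [F' → F .] }  — accept
  I3: { [A → S .] }  — reduce
  I4: { [A → X .] }  — reduce
  I5: { [S → e . a] }  — shift
  I6: { [X → f . f S] }  — shift
  I7: { [F → y .] }  — reduce
  I8: { [S → . e a], [X → f f . S] }  — shift
  I9: { [X → f f S .] }  — reduce
  I10: { [S → e a .] }  — reduce
  I11: { [F → A S .] }  — reduce

No state contains both a complete item and a shift item.

Answer: No shift-reduce conflicts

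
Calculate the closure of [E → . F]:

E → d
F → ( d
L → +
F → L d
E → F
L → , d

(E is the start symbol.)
{ [E → . F], [F → . ( d], [F → . L d], [L → . +], [L → . , d] }

To compute CLOSURE, for each item [A → α.Bβ] where B is a non-terminal, add [B → .γ] for all productions B → γ; repeat for the newly added items until nothing changes.

Start with: [E → . F]
  [E → . F] has the dot before F: add [F → . ( d], [F → . L d]
  [F → . L d] has the dot before L: add [L → . +], [L → . , d]
No further items can be added.

CLOSURE = { [E → . F], [F → . ( d], [F → . L d], [L → . +], [L → . , d] }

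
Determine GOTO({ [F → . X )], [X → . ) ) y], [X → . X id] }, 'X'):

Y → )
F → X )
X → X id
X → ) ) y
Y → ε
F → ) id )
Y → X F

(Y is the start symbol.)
{ [F → X . )], [X → X . id] }

GOTO(I, 'X') = CLOSURE({ [A → αX.β] : [A → α.Xβ] ∈ I, X = 'X' })

Items with dot before 'X', with the dot advanced:
  [F → . X )] → [F → X . )]
  [X → . X id] → [X → X . id]
Closure adds nothing (no advanced item has the dot before a non-terminal).

GOTO = { [F → X . )], [X → X . id] }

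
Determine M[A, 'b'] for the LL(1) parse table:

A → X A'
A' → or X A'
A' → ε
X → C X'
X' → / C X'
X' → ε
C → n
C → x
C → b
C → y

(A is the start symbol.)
To find M[A, 'b'], we find productions for A where 'b' is in the predict set (PREDICT(N → α) = (FIRST(α) \ {ε}) ∪ (FOLLOW(N) if α ⇒* ε)).

Relevant sets:
  FIRST(X) = { 'b', 'n', 'x', 'y' }

A → X A': PREDICT = { 'b', 'n', 'x', 'y' }
  'b' is in predict set, so this production goes in M[A, 'b']

M[A, 'b'] = A → X A'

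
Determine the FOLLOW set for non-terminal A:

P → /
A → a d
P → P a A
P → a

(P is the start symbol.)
To compute FOLLOW(A), find every occurrence of A on a right-hand side N → α A β: add FIRST(β) \ {ε}, and if β is empty or nullable also add FOLLOW(N). Iterate to a fixed point.

In P → P a A: A is at the end, add FOLLOW(P)

The FOLLOW sets referred to above (computed the same way, to a fixed point):
  FOLLOW(P) = { $, 'a' }

Taking the union: FOLLOW(A) = { $, 'a' }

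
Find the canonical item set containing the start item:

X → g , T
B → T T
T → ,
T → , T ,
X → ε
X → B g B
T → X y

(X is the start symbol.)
{ [B → . T T], [T → . , T ,], [T → . ,], [T → . X y], [X → . B g B], [X → . g , T], [X → .], [X' → . X] }

First, augment the grammar with X' → X
I₀ = CLOSURE({ [X' → . X] }):
  [X' → . X] has the dot before X: add [X → . g , T], [X → .], [X → . B g B]
  [X → . B g B] has the dot before B: add [B → . T T]
  [B → . T T] has the dot before T: add [T → . ,], [T → . , T ,], [T → . X y]
No further items can be added.

I₀ = { [B → . T T], [T → . , T ,], [T → . ,], [T → . X y], [X → . B g B], [X → . g , T], [X → .], [X' → . X] }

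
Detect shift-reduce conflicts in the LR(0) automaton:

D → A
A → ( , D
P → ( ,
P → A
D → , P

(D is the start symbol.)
Augment with D' → D and build the canonical LR(0) collection (I0 = CLOSURE({[D' → . D]}), then GOTO on every symbol after a dot until no new states appear). It has 11 states:
  I0: { [A → . ( , D], [D → . , P], [D → . A], [D' → . D] }  — shift
  I1: { [A → ( . , D] }  — shift
  I2: { [A → . ( , D], [D → , . P], [P → . ( ,], [P → . A] }  — shift
  I3: { [D → A .] }  — reduce
  I4: { [D' → D .] }  — accept
  I5: { [A → ( . , D], [P → ( . ,] }  — shift
  I6: { [P → A .] }  — reduce
  I7: { [D → , P .] }  — reduce
  I8: { [A → ( , . D], [A → . ( , D], [D → . , P], [D → . A], [P → ( , .] }  — shift, reduce
  I9: { [A → ( , D .] }  — reduce
  I10: { [A → ( , . D], [A → . ( , D], [D → . , P], [D → . A] }  — shift

I8 contains reduce item [P → ( , .] and shift items [A → . ( , D], [D → . , P] — shift-reduce conflict.

Answer: Yes — I8: [P → ( , .] vs [A → . ( , D]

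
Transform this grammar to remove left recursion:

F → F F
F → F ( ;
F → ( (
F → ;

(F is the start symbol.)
F → ( ( F'
F → ; F'
F' → F F'
F' → ( ; F'
F' → ε

F is directly left-recursive. The standard transformation for
  A → A α₁ | ... | A α_m | β₁ | ... | β_n
is
  A  → β₁ A' | ... | β_n A'
  A' → α₁ A' | ... | α_m A' | ε

F → ( ( becomes F → ( ( F'
F → ; becomes F → ; F'
F → F F becomes F' → F F'
F → F ( ; becomes F' → ( ; F'
Add F' → ε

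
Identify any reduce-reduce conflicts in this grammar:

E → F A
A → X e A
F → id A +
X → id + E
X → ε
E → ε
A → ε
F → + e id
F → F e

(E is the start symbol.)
Augment with E' → E and build the canonical LR(0) collection (I0 = CLOSURE({[E' → . E]}), then GOTO on every symbol after a dot until no new states appear). It has 17 states:
  I0: { [E → . F A], [E → .], [E' → . E], [F → . + e id], [F → . F e], [F → . id A +] }  — shift, reduce
  I1: { [F → + . e id] }  — shift
  I2: { [E' → E .] }  — accept
  I3: { [A → . X e A], [A → .], [E → F . A], [F → F . e], [X → . id + E], [X → .] }  — shift, 2 reduces
  I4: { [A → . X e A], [A → .], [F → id . A +], [X → . id + E], [X → .] }  — shift, 2 reduces
  I5: { [F → id A . +] }  — shift
  I6: { [A → X . e A] }  — shift
  I7: { [X → id . + E] }  — shift
  I8: { [E → . F A], [E → .], [F → . + e id], [F → . F e], [F → . id A +], [X → id + . E] }  — shift, reduce
  I9: { [X → id + E .] }  — reduce
  I10: { [A → . X e A], [A → .], [A → X e . A], [X → . id + E], [X → .] }  — shift, 2 reduces
  I11: { [A → X e A .] }  — reduce
  I12: { [F → id A + .] }  — reduce
  I13: { [E → F A .] }  — reduce
  I14: { [F → F e .] }  — reduce
  I15: { [F → + e . id] }  — shift
  I16: { [F → + e id .] }  — reduce

I3 contains complete items [A → .], [X → .] — reduce-reduce conflict.
I4 contains complete items [A → .], [X → .] — reduce-reduce conflict.
I10 contains complete items [A → .], [X → .] — reduce-reduce conflict.

Answer: Yes — I3: [A → .] vs [X → .]; I4: [A → .] vs [X → .]; I10: [A → .] vs [X → .]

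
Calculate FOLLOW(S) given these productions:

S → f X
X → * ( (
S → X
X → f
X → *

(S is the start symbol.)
S is the start symbol, so $ ∈ FOLLOW(S).
S does not occur on any right-hand side.

Taking the union: FOLLOW(S) = { $ }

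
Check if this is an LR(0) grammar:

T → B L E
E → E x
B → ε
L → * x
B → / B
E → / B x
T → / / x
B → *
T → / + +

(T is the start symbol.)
Augment with T' → T and build the canonical LR(0) collection (I0 = CLOSURE({[T' → . T]}), then GOTO on every symbol after a dot until no new states appear). It has 19 states:
  I0: { [B → . *], [B → . / B], [B → .], [T → . / + +], [T → . / / x], [T → . B L E], [T' → . T] }  — shift, reduce
  I1: { [B → * .] }  — reduce
  I2: { [B → . *], [B → . / B], [B → .], [B → / . B], [T → / . + +], [T → / . / x] }  — shift, reduce
  I3: { [L → . * x], [T → B . L E] }  — shift
  I4: { [T' → T .] }  — accept
  I5: { [L → * . x] }  — shift
  I6: { [E → . / B x], [E → . E x], [T → B L . E] }  — shift
  I7: { [B → . *], [B → . / B], [B → .], [E → / . B x] }  — shift, reduce
  I8: { [E → E . x], [T → B L E .] }  — shift, reduce
  I9: { [E → E x .] }  — reduce
  I10: { [B → . *], [B → . / B], [B → .], [B → / . B] }  — shift, reduce
  I11: { [E → / B . x] }  — shift
  I12: { [E → / B x .] }  — reduce
  I13: { [B → / B .] }  — reduce
  I14: { [L → * x .] }  — reduce
  I15: { [T → / + . +] }  — shift
  I16: { [B → . *], [B → . / B], [B → .], [B → / . B], [T → / / . x] }  — shift, reduce
  I17: { [T → / / x .] }  — reduce
  I18: { [T → / + + .] }  — reduce

Conflict in state I0:
  Shift-reduce conflict between [B → .] and [B → . *]
So the grammar is NOT LR(0).

Answer: No. Shift-reduce conflict between [B → .] and [B → . *]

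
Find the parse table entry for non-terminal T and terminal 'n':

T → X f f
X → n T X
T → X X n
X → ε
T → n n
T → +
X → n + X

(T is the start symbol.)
To find M[T, 'n'], we find productions for T where 'n' is in the predict set (PREDICT(N → α) = (FIRST(α) \ {ε}) ∪ (FOLLOW(N) if α ⇒* ε)).

Relevant sets:
  FIRST(X) = { 'n', ε }

T → X f f: PREDICT = { 'f', 'n' }
  'n' is in predict set, so this production goes in M[T, 'n']
T → X X n: PREDICT = { 'n' }
  'n' is in predict set, so this production goes in M[T, 'n']
T → n n: PREDICT = { 'n' }
  'n' is in predict set, so this production goes in M[T, 'n']
T → +: PREDICT = { '+' }

M[T, 'n'] = T → X f f, T → X X n, T → n n  (a multiply-defined cell — the grammar is not LL(1))

Answer: T → X f f, T → X X n, T → n n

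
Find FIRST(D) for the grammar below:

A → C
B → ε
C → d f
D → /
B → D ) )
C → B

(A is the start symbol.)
From D → /:
  - '/' is a terminal: add '/' and stop

Collecting: FIRST(D) = { '/' }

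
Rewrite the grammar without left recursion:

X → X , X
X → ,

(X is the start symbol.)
X is directly left-recursive. The standard transformation for
  A → A α₁ | ... | A α_m | β₁ | ... | β_n
is
  A  → β₁ A' | ... | β_n A'
  A' → α₁ A' | ... | α_m A' | ε

X → , becomes X → , X'
X → X , X becomes X' → , X X'
Add X' → ε

Resulting grammar:
X → , X'
X' → , X X'
X' → ε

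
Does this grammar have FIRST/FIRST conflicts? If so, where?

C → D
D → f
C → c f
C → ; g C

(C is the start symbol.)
No FIRST/FIRST conflicts.

FIRST sets of the non-terminals at (or reachable through a nullable prefix from) the front of some alternative:
  FIRST(D) = { 'f' }

Productions for C:
  C → D: FIRST = { 'f' }
  C → c f: FIRST = { 'c' }
  C → ; g C: FIRST = { ';' }
D has only one production, so no FIRST/FIRST conflict is possible there.

All alternatives of each non-terminal have pairwise disjoint FIRST sets.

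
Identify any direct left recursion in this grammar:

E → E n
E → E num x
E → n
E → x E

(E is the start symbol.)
Yes, E is left-recursive

E → E n: LEFT RECURSIVE (starts with E)
E → E num x: LEFT RECURSIVE (starts with E)
E → n: starts with n
E → x E: starts with x

The grammar has direct left recursion on: E.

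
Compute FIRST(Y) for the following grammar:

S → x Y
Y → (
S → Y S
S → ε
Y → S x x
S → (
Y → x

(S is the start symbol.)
FIRST sets of the other non-terminals involved (by the same procedure, iterated to a fixed point):
  FIRST(S) = { '(', 'x', ε }

From Y → (:
  - '(' is a terminal: add '(' and stop
From Y → S x x:
  - S is a non-terminal: add FIRST(S) \ {ε} = { '(', 'x' }
    S is nullable, so continue to the next symbol
  - x is a terminal: add 'x' and stop
From Y → x:
  - x is a terminal: add 'x' and stop

Collecting: FIRST(Y) = { '(', 'x' }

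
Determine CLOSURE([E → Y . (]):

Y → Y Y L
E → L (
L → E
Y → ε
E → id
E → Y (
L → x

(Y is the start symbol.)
{ [E → Y . (] }

Start with: [E → Y . (]
The dot precedes the terminal '(', so nothing is added.

CLOSURE = { [E → Y . (] }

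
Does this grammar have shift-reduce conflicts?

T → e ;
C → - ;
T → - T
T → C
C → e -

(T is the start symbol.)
No shift-reduce conflicts

A shift-reduce conflict occurs when an LR(0) state has both:
  - a complete (reduce) item [A → α .] (dot at the end), and
  - a shift item [B → β . c γ] (dot before a terminal).

Augment with T' → T and build the canonical LR(0) collection (I0 = CLOSURE({[T' → . T]}), then GOTO on every symbol after a dot until no new states appear). It has 9 states:
  I0: { [C → . - ;], [C → . e -], [T → . - T], [T → . C], [T → . e ;], [T' → . T] }  — shift
  I1: { [C → - . ;], [C → . - ;], [C → . e -], [T → - . T], [T → . - T], [T → . C], [T → . e ;] }  — shift
  I2: { [T → C .] }  — reduce
  I3: { [T' → T .] }  — accept
  I4: { [C → e . -], [T → e . ;] }  — shift
  I5: { [C → e - .] }  — reduce
  I6: { [T → e ; .] }  — reduce
  I7: { [C → - ; .] }  — reduce
  I8: { [T → - T .] }  — reduce

No state contains both a complete item and a shift item.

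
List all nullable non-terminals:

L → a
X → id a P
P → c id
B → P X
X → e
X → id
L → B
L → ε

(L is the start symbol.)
{ 'L' }

A non-terminal is nullable if it can derive ε (the empty string): either it has an ε-production, or it has a production whose right-hand side consists entirely of nullable non-terminals.

ε-productions: L → ε
So L is immediately nullable.
No further non-terminal can be added: every production for the remaining non-terminals contains a terminal or a non-nullable non-terminal.
Nullable = { 'L' }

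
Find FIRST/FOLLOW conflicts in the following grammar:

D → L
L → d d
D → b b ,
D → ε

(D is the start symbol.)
A FIRST/FOLLOW conflict occurs when a non-terminal N has a nullable alternative N → β (β ⇒* ε) and another alternative N → α with FIRST(α) ∩ FOLLOW(N) ≠ ∅: on such a lookahead the parser cannot decide between expanding α and letting N vanish via β.

Nullable non-terminals: D.
FIRST sets used below: FIRST(L) = { 'd' }

D: nullable alternative(s) D → ε; FOLLOW(D) = { $ }
  D → L: FIRST \ {ε} = { 'd' } — disjoint from FOLLOW(D)
  D → b b ,: FIRST \ {ε} = { 'b' } — disjoint from FOLLOW(D)
  D → ε: FIRST \ {ε} = { } — this is the only nullable alternative, skip

L has no nullable alternative, so no FIRST/FOLLOW check is needed there.

No FIRST/FOLLOW conflicts found.

Answer: No FIRST/FOLLOW conflicts.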